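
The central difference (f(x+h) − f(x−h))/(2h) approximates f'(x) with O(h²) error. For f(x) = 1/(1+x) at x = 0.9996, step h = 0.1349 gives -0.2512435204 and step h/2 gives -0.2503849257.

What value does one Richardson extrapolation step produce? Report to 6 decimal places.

-0.250099

Error is O(h^2); halving h shrinks it by 2^2 = 4.
4*(-0.2503849257) − (-0.2512435204) = -0.7502961824
Denominator 4 − 1 = 3.
R = (-0.7502961824)/3 = -0.2500987275
Correction |R − A(h/2)| = 2.862e-04; gap |A(h/2) − A(h)| = 8.586e-04.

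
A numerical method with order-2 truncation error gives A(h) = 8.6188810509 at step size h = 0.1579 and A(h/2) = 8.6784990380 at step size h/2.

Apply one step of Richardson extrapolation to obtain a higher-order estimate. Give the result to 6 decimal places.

8.698372

The method has order 2: 2^2 = 4.
Top: 4(8.6784990380) − (8.6188810509) = 26.0951151011
Denominator 4 − 1 = 3.
R = 26.0951151011/3 = 8.6983717004
Shift from A(h/2): +0.0198726624.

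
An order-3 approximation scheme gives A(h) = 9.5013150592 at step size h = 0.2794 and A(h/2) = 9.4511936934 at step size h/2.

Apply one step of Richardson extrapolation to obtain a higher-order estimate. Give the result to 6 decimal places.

r = 3: numerator weight 8, denominator 7.
Top: 8(9.4511936934) − (9.5013150592) = 66.1082344880
R = 66.1082344880/7 = 9.4440334983
Correction |R − A(h/2)| = 7.160e-03; gap |A(h/2) − A(h)| = 5.012e-02.

9.444033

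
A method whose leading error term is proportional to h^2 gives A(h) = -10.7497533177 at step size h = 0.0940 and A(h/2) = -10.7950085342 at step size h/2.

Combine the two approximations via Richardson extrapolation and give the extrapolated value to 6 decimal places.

-10.810094

r = 2, so 2^r = 4.
Numerator 4×A(h/2) − A(h) = 4×(-10.7950085342) − (-10.7497533177) = -32.4302808191
Extrapolated: (-32.4302808191) / 3 = -10.8100936064
Shift from A(h/2): −0.0150850722.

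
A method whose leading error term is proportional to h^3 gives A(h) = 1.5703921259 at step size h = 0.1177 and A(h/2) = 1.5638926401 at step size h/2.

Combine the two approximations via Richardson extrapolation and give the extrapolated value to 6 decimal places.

1.562964

With r = 3 the leading error scales as h^3, so the weight is 2^3 = 8.
Numerator 8 × A(h/2) − A(h) = 8 × 1.5638926401 − 1.5703921259 = 10.9407489949
Denominator 8 − 1 = 7.
So the Richardson estimate is 1.5629641421.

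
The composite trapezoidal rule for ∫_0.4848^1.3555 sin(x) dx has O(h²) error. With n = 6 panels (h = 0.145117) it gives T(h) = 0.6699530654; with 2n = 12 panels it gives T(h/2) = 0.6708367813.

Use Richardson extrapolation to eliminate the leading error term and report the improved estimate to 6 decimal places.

0.671131

r = 2, so 2^r = 4.
4*0.6708367813 − 0.6699530654 = 2.0133940598
Divide by 2^2 − 1 = 3.
So the Richardson estimate is 0.6711313533.
Correction |R − A(h/2)| = 2.946e-04; gap |A(h/2) − A(h)| = 8.837e-04.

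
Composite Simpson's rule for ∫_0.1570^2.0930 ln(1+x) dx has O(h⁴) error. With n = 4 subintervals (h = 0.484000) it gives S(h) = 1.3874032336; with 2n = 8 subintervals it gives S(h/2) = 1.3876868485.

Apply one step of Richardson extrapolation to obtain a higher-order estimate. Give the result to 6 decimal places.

Error is O(h^4); halving h shrinks it by 2^4 = 16.
2^4*A(h/2) = 22.2029895760; minus A(h) gives 20.8155863424.
Divide by 2^4 − 1 = 15.
So the Richardson estimate is 1.3877057562.
Shift from A(h/2): +0.0000189077.

1.387706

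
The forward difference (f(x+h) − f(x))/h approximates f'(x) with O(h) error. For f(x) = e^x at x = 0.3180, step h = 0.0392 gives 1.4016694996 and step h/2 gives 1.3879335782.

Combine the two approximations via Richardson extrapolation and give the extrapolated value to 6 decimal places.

r = 1, so 2^r = 2.
A(h/2) − A(h) = 1.3879335782 − 1.4016694996 = -0.0137359214
Divide by 2^1 − 1 = 1: (-0.0137359214)/1 = -0.0137359214
R = A(h/2) + (A(h/2) − A(h))/1 = 1.3879335782 − 0.0137359214 = 1.3741976568
Correction |R − A(h/2)| = 1.374e-02; gap |A(h/2) − A(h)| = 1.374e-02.

1.374198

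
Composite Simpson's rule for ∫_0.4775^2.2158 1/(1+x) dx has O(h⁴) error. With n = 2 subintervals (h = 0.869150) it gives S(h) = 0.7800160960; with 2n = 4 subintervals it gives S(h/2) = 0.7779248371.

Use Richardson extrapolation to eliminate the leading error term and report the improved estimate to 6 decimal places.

Leading term ∝ h^4; use weight 16 = 2^4.
Top: 16(0.7779248371) − (0.7800160960) = 11.6667812976
R = 11.6667812976/15 = 0.7777854198
Correction |R − A(h/2)| = 1.394e-04; gap |A(h/2) − A(h)| = 2.091e-03.

0.777785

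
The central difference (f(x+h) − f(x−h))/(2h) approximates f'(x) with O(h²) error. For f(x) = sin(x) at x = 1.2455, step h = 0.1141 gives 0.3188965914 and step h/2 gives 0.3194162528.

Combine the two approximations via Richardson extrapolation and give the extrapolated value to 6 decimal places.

0.319589

Order 2 gives 2^r = 4 and 2^r − 1 = 3.
4·0.3194162528 = 1.2776650112; subtract 0.3188965914 → 0.9587684198
Denominator 4 − 1 = 3.
Result: 0.3195894733
Correction |R − A(h/2)| = 1.732e-04; gap |A(h/2) − A(h)| = 5.197e-04.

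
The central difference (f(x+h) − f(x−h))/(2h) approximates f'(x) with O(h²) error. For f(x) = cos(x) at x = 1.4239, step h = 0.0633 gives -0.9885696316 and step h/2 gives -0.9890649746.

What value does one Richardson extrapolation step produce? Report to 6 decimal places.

Method order is 2; weight 2^2 = 4.
A(h/2) − A(h) = -0.9890649746 − (-0.9885696316) = -0.0004953430
Correction (A(h/2) − A(h))/(4 − 1) = (-0.0004953430)/3 = -0.0001651143
R = -0.9890649746 − 0.0001651143 = -0.9892300889
Correction |R − A(h/2)| = 1.651e-04; gap |A(h/2) − A(h)| = 4.953e-04.

-0.989230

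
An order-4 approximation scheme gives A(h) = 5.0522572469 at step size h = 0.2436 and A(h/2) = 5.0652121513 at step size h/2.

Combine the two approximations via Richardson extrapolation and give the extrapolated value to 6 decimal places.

With r = 4 the leading error scales as h^4, so the weight is 2^4 = 16.
Numerator 16 × A(h/2) − A(h) = 16 × 5.0652121513 − 5.0522572469 = 75.9911371739
Denominator 16 − 1 = 15.
75.9911371739 ÷ 15 = 5.0660758116
Correction |R − A(h/2)| = 8.637e-04; gap |A(h/2) − A(h)| = 1.295e-02.

5.066076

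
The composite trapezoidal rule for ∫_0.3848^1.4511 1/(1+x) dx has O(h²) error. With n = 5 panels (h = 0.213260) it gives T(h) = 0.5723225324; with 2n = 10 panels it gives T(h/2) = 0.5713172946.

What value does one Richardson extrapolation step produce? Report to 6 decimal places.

0.570982

r = 2: numerator weight 4, denominator 3.
Numerator 4*A(h/2) − A(h) = 4*0.5713172946 − 0.5723225324 = 1.7129466460
Divide by 2^2 − 1 = 3.
So the Richardson estimate is 0.5709822153.
Shift from A(h/2): −0.0003350793.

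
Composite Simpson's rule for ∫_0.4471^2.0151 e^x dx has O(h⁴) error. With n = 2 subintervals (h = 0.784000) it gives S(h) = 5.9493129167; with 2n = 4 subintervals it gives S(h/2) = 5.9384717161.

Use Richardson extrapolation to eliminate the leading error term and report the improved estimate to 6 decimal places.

5.937749

The method has order 4: 2^4 = 16.
Numerator 16 × A(h/2) − A(h) = 16 × 5.9384717161 − 5.9493129167 = 89.0662345409
Divide by 2^4 − 1 = 15.
Result: 5.9377489694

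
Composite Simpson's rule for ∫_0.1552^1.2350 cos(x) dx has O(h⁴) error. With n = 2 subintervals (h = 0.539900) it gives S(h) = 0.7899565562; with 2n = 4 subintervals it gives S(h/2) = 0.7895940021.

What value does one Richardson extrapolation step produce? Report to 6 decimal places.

0.789570

With r = 4 the leading error scales as h^4, so the weight is 2^4 = 16.
16·0.7895940021 = 12.6335040336; 12.6335040336 − 0.7899565562 = 11.8435474774
Denominator 16 − 1 = 15.
Extrapolated: 11.8435474774 / 15 = 0.7895698318
Correction |R − A(h/2)| = 2.417e-05; gap |A(h/2) − A(h)| = 3.626e-04.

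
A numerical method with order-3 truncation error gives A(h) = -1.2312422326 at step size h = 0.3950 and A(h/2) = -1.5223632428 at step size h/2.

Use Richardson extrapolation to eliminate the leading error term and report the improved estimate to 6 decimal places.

-1.563952

r = 3: numerator weight 8, denominator 7.
Numerator 8*A(h/2) − A(h) = 8*(-1.5223632428) − (-1.2312422326) = -10.9476637098
Divide by 2^3 − 1 = 7.
So the Richardson estimate is -1.5639519585.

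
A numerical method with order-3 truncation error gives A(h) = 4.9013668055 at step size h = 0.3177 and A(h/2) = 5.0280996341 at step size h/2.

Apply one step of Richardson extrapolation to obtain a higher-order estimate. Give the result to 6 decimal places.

r = 3: numerator weight 8, denominator 7.
Top: 8(5.0280996341) − (4.9013668055) = 35.3234302673
Denominator 8 − 1 = 7.
R = 35.3234302673/7 = 5.0462043239
Gap between inputs: 1.267e-01; correction applied: +0.0181046898.

5.046204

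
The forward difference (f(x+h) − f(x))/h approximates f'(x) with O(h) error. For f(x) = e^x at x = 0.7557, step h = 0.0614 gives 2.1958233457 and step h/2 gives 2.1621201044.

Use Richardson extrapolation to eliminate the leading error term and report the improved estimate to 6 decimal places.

2.128417

With r = 1 the leading error scales as h^1, so the weight is 2^1 = 2.
Weighted: 4.3242402088 − 2.1958233457 = 2.1284168631
Divide by 2^1 − 1 = 1.
2.1284168631 ÷ 1 = 2.1284168631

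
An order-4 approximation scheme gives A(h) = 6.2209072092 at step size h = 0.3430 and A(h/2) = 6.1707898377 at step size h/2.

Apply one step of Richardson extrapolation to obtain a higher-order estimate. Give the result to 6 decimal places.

6.167449

The method has order 4: 2^4 = 16.
Numerator 16 × A(h/2) − A(h) = 16 × 6.1707898377 − 6.2209072092 = 92.5117301940
Divide by 2^4 − 1 = 15.
92.5117301940 ÷ 15 = 6.1674486796
Correction |R − A(h/2)| = 3.341e-03; gap |A(h/2) − A(h)| = 5.012e-02.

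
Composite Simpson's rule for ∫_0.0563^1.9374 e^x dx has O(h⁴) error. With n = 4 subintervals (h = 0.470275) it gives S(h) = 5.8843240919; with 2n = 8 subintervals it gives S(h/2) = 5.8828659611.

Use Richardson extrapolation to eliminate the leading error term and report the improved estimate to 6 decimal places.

Order 4 gives 2^r = 16 and 2^r − 1 = 15.
16·5.8828659611 = 94.1258553776; 94.1258553776 − 5.8843240919 = 88.2415312857
Divide by 2^4 − 1 = 15.
(16·5.8828659611 − 5.8843240919)/(16 − 1) = 5.8827687524

5.882769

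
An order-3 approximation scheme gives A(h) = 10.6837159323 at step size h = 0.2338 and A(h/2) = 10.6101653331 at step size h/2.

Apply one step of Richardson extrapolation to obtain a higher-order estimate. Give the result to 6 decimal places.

10.599658

Leading term ∝ h^3; use weight 8 = 2^3.
Difference of the inputs: 10.6101653331 − 10.6837159323 = -0.0735505992
Correction (A(h/2) − A(h))/(8 − 1) = (-0.0735505992)/7 = -0.0105072285
R = A(h/2) + (A(h/2) − A(h))/7 = 10.6101653331 − 0.0105072285 = 10.5996581046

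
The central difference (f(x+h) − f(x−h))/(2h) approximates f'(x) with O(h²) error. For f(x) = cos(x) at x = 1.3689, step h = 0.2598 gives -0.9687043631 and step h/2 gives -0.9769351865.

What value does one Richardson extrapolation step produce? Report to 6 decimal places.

Leading term ∝ h^2; use weight 4 = 2^2.
Numerator 4 × A(h/2) − A(h) = 4 × (-0.9769351865) − (-0.9687043631) = -2.9390363829
R = (-2.9390363829)/3 = -0.9796787943
Gap between inputs: 8.231e-03; correction applied: −0.0027436078.

-0.979679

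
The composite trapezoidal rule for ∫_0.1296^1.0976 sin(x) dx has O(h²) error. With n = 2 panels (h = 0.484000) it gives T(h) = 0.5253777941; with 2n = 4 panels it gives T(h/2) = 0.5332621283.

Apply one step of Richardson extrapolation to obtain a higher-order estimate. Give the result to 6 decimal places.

0.535890

The method has order 2: 2^2 = 4.
4*0.5332621283 = 2.1330485132; subtract 0.5253777941 → 1.6076707191
Divide by 2^2 − 1 = 3.
Extrapolated: 1.6076707191 / 3 = 0.5358902397
Correction |R − A(h/2)| = 2.628e-03; gap |A(h/2) − A(h)| = 7.884e-03.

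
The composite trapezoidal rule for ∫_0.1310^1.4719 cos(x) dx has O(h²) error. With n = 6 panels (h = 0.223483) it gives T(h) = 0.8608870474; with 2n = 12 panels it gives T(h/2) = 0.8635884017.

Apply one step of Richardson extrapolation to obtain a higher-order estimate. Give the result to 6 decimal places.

0.864489

The method has order 2: 2^2 = 4.
4×0.8635884017 − 0.8608870474 = 2.5934665594
Denominator 4 − 1 = 3.
2.5934665594 ÷ 3 = 0.8644888531
Shift from A(h/2): +0.0009004514.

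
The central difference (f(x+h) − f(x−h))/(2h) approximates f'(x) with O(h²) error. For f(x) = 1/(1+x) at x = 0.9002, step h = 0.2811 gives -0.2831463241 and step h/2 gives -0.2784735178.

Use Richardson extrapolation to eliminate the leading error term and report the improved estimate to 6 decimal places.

-0.276916

The method has order 2: 2^2 = 4.
Weighted: (-1.1138940712) − (-0.2831463241) = -0.8307477471
Denominator 4 − 1 = 3.
R = (-0.8307477471)/3 = -0.2769159157
Shift from A(h/2): +0.0015576021.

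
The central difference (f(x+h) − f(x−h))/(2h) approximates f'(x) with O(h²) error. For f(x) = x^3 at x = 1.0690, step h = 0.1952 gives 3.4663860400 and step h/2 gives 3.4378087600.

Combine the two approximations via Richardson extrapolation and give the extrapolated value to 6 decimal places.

With r = 2 the leading error scales as h^2, so the weight is 2^2 = 4.
4 × 3.4378087600 = 13.7512350400; 13.7512350400 − 3.4663860400 = 10.2848490000
(4 × 3.4378087600 − 3.4663860400)/(4 − 1) = 3.4282830000

3.428283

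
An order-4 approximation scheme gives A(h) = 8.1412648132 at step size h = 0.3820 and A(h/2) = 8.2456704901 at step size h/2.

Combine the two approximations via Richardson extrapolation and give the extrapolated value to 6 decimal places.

8.252631

r = 4: numerator weight 16, denominator 15.
2^4×A(h/2) = 131.9307278416; minus A(h) gives 123.7894630284.
Denominator 16 − 1 = 15.
So the Richardson estimate is 8.2526308686.
Shift from A(h/2): +0.0069603785.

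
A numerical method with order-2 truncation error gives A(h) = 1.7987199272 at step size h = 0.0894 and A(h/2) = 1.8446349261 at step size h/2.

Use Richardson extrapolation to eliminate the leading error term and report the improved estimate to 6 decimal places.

With r = 2 the leading error scales as h^2, so the weight is 2^2 = 4.
4·1.8446349261 − 1.7987199272 = 5.5798197772
Denominator 4 − 1 = 3.
Result: 1.8599399257
Gap between inputs: 4.591e-02; correction applied: +0.0153049996.

1.859940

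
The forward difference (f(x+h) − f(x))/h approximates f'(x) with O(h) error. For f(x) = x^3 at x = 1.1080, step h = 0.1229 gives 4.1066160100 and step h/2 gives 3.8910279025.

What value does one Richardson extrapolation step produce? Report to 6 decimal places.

3.675440

The method has order 1: 2^1 = 2.
A(h/2) − A(h) = 3.8910279025 − 4.1066160100 = -0.2155881075
Correction (A(h/2) − A(h))/(2 − 1) = (-0.2155881075)/1 = -0.2155881075
R = 3.8910279025 − 0.2155881075 = 3.6754397950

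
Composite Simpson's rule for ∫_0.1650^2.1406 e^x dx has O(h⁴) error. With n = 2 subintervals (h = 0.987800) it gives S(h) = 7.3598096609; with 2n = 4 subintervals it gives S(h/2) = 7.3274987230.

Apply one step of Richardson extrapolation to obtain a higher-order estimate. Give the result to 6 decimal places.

The method has order 4: 2^4 = 16.
Difference of the inputs: 7.3274987230 − 7.3598096609 = -0.0323109379
Divide by 2^4 − 1 = 15: (-0.0323109379)/15 = -0.0021540625
R = A(h/2) + (A(h/2) − A(h))/15 = 7.3274987230 − 0.0021540625 = 7.3253446605
Gap between inputs: 3.231e-02; correction applied: −0.0021540625.

7.325345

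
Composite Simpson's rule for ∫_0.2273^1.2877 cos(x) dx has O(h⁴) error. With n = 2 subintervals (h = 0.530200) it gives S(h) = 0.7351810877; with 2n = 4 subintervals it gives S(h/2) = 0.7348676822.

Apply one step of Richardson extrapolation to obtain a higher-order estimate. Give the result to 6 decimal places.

0.734847

With r = 4 the leading error scales as h^4, so the weight is 2^4 = 16.
Weighted: 11.7578829152 − 0.7351810877 = 11.0227018275
Extrapolated: 11.0227018275 / 15 = 0.7348467885
Gap between inputs: 3.134e-04; correction applied: −0.0000208937.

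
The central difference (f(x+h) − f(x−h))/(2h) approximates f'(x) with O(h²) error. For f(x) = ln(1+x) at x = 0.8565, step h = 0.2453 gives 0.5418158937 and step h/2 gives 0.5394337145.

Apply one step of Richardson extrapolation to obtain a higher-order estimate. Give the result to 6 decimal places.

Leading term ∝ h^2; use weight 4 = 2^2.
4·0.5394337145 − 0.5418158937 = 1.6159189643
Extrapolated: 1.6159189643 / 3 = 0.5386396548

0.538640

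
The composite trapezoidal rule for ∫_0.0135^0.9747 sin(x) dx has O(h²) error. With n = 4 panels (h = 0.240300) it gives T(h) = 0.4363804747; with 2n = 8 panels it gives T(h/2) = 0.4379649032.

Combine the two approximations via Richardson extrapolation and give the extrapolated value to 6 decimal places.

Leading term ∝ h^2; use weight 4 = 2^2.
Difference of the inputs: 0.4379649032 − 0.4363804747 = 0.0015844285
Correction (A(h/2) − A(h))/(4 − 1) = 0.0015844285/3 = 0.0005281428
R = 0.4379649032 + 0.0005281428 = 0.4384930460

0.438493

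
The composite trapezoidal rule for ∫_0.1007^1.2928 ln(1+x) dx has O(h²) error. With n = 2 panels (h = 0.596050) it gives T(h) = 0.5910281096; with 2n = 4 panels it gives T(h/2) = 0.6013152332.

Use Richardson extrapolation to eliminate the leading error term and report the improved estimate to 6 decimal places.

Leading term ∝ h^2; use weight 4 = 2^2.
2^2·A(h/2) = 2.4052609328; minus A(h) gives 1.8142328232.
R = 1.8142328232/3 = 0.6047442744

0.604744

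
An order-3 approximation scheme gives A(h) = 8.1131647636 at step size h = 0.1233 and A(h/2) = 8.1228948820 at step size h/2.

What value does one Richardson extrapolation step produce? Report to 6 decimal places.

8.124285

The method has order 3: 2^3 = 8.
A(h/2) − A(h) = 8.1228948820 − 8.1131647636 = 0.0097301184
Divide by 2^3 − 1 = 7: 0.0097301184/7 = 0.0013900169
R = A(h/2) + (A(h/2) − A(h))/7 = 8.1228948820 + 0.0013900169 = 8.1242848989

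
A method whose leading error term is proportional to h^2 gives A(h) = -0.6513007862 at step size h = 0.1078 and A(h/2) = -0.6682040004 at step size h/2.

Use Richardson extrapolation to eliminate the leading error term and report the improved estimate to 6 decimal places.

r = 2, so 2^r = 4.
A(h/2) − A(h) = -0.6682040004 − (-0.6513007862) = -0.0169032142
Correction (A(h/2) − A(h))/(4 − 1) = (-0.0169032142)/3 = -0.0056344047
R = -0.6682040004 − 0.0056344047 = -0.6738384051

-0.673838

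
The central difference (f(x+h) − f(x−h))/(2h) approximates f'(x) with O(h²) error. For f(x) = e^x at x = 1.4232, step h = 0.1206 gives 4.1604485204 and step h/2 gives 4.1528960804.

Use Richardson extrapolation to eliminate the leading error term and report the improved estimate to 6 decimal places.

4.150379

r = 2, so 2^r = 4.
Numerator 4 × A(h/2) − A(h) = 4 × 4.1528960804 − 4.1604485204 = 12.4511358012
(4 × 4.1528960804 − 4.1604485204)/(4 − 1) = 4.1503786004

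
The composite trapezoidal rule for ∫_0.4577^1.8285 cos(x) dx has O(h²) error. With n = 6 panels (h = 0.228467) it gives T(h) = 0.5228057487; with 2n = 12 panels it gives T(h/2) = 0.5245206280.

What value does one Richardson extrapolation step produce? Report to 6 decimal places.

The method has order 2: 2^2 = 4.
4·0.5245206280 − 0.5228057487 = 1.5752767633
Divide by 2^2 − 1 = 3.
Extrapolated: 1.5752767633 / 3 = 0.5250922544

0.525092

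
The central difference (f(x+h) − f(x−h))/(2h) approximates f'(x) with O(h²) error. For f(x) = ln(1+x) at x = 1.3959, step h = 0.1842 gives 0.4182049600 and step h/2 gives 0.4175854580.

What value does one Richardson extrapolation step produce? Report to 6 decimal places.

0.417379

r = 2: numerator weight 4, denominator 3.
Top: 4(0.4175854580) − (0.4182049600) = 1.2521368720
(4·0.4175854580 − 0.4182049600)/(4 − 1) = 0.4173789573
Correction |R − A(h/2)| = 2.065e-04; gap |A(h/2) − A(h)| = 6.195e-04.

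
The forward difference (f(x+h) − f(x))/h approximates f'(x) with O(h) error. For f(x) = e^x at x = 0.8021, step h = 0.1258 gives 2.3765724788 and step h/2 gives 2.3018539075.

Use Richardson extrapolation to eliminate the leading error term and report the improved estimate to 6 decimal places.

2.227135

Error is O(h^1); halving h shrinks it by 2^1 = 2.
Top: 2(2.3018539075) − (2.3765724788) = 2.2271353362
Divide by 2^1 − 1 = 1.
R = 2.2271353362/1 = 2.2271353362
Correction |R − A(h/2)| = 7.472e-02; gap |A(h/2) − A(h)| = 7.472e-02.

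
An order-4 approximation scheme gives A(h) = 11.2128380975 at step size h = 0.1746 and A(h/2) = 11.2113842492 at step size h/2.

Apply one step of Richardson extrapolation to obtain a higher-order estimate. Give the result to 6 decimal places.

r = 4: numerator weight 16, denominator 15.
Top: 16(11.2113842492) − (11.2128380975) = 168.1693098897
Extrapolated: 168.1693098897 / 15 = 11.2112873260

11.211287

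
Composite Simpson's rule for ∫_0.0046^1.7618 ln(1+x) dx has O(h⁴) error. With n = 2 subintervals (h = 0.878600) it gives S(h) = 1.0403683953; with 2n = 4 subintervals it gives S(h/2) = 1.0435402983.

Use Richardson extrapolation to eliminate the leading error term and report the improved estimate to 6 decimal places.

1.043752

Order 4 gives 2^r = 16 and 2^r − 1 = 15.
16×1.0435402983 − 1.0403683953 = 15.6562763775
Denominator 16 − 1 = 15.
Result: 1.0437517585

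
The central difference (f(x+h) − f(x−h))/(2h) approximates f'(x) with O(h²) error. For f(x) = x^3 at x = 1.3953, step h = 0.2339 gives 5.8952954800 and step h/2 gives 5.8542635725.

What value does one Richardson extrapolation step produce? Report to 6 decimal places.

5.840586

The method has order 2: 2^2 = 4.
4 × 5.8542635725 − 5.8952954800 = 17.5217588100
Divide by 2^2 − 1 = 3.
17.5217588100 ÷ 3 = 5.8405862700
Shift from A(h/2): −0.0136773025.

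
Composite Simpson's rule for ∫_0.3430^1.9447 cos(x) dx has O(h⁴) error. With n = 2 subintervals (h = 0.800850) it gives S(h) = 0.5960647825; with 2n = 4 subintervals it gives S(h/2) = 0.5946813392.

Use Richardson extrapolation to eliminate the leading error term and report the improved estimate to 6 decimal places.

Method order is 4; weight 2^4 = 16.
2^4·A(h/2) = 9.5149014272; minus A(h) gives 8.9188366447.
Divide by 2^4 − 1 = 15.
So the Richardson estimate is 0.5945891096.

0.594589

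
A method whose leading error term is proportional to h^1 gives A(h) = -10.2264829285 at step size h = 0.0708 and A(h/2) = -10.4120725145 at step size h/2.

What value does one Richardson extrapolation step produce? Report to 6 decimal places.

-10.597662

Order 1 gives 2^r = 2 and 2^r − 1 = 1.
2×(-10.4120725145) = -20.8241450290; (-20.8241450290) − (-10.2264829285) = -10.5976621005
(-10.5976621005) ÷ 1 = -10.5976621005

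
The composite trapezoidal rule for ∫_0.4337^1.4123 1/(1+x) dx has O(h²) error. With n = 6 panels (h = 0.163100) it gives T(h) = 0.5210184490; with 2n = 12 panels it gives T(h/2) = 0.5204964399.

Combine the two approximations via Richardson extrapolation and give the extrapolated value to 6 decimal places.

Order 2 gives 2^r = 4 and 2^r − 1 = 3.
4*0.5204964399 = 2.0819857596; subtract 0.5210184490 → 1.5609673106
R = 1.5609673106/3 = 0.5203224369

0.520322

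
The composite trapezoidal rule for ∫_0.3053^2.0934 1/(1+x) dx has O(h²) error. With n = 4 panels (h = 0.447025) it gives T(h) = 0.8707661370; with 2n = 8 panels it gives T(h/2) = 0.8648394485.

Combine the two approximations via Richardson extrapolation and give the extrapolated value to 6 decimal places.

0.862864

r = 2: numerator weight 4, denominator 3.
Weighted: 3.4593577940 − 0.8707661370 = 2.5885916570
Extrapolated: 2.5885916570 / 3 = 0.8628638857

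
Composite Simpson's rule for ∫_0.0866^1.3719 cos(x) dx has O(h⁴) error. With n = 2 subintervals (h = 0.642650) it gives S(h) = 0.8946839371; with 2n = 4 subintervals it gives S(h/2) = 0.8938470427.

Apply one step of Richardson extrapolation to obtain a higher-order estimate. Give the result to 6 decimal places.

r = 4, so 2^r = 16.
Top: 16(0.8938470427) − (0.8946839371) = 13.4068687461
R = 13.4068687461/15 = 0.8937912497

0.893791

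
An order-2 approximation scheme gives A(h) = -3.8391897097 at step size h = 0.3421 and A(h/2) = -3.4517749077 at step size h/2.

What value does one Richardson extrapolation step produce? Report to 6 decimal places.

r = 2: numerator weight 4, denominator 3.
4·(-3.4517749077) = -13.8070996308; subtract (-3.8391897097) → -9.9679099211
Denominator 4 − 1 = 3.
So the Richardson estimate is -3.3226366404.

-3.322637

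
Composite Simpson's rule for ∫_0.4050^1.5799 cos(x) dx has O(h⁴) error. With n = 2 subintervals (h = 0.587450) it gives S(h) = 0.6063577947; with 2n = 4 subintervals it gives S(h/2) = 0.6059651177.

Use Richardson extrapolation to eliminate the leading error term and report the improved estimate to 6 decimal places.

0.605939

r = 4, so 2^r = 16.
Difference of the inputs: 0.6059651177 − 0.6063577947 = -0.0003926770
Correction (A(h/2) − A(h))/(16 − 1) = (-0.0003926770)/15 = -0.0000261785
R = 0.6059651177 − 0.0000261785 = 0.6059389392
Shift from A(h/2): −0.0000261785.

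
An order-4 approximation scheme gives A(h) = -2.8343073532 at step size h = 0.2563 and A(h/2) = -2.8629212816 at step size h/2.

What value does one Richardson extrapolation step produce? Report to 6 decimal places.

-2.864829

r = 4: numerator weight 16, denominator 15.
Weighted: (-45.8067405056) − (-2.8343073532) = -42.9724331524
(-42.9724331524) ÷ 15 = -2.8648288768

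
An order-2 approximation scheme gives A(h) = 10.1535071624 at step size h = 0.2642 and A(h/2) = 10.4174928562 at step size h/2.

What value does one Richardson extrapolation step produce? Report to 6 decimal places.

r = 2, so 2^r = 4.
2^2 × A(h/2) = 41.6699714248; minus A(h) gives 31.5164642624.
R = 31.5164642624/3 = 10.5054880875

10.505488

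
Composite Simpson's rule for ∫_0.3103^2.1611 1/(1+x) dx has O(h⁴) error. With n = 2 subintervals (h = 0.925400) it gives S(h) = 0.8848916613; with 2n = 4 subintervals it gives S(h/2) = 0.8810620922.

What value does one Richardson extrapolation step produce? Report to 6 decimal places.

With r = 4 the leading error scales as h^4, so the weight is 2^4 = 16.
16·0.8810620922 = 14.0969934752; 14.0969934752 − 0.8848916613 = 13.2121018139
(16·0.8810620922 − 0.8848916613)/(16 − 1) = 0.8808067876
Gap between inputs: 3.830e-03; correction applied: −0.0002553046.

0.880807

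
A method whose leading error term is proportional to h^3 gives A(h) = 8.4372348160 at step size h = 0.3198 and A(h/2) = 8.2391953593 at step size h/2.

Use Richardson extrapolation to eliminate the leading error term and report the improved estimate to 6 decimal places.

Error is O(h^3); halving h shrinks it by 2^3 = 8.
8×8.2391953593 = 65.9135628744; subtract 8.4372348160 → 57.4763280584
Denominator 8 − 1 = 7.
Extrapolated: 57.4763280584 / 7 = 8.2109040083

8.210904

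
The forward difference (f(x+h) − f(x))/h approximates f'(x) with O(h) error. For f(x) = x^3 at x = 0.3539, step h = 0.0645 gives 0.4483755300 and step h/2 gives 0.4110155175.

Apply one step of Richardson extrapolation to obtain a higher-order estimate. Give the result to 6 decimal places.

0.373656

Leading term ∝ h^1; use weight 2 = 2^1.
2 × 0.4110155175 − 0.4483755300 = 0.3736555050
Denominator 2 − 1 = 1.
Result: 0.3736555050
Shift from A(h/2): −0.0373600125.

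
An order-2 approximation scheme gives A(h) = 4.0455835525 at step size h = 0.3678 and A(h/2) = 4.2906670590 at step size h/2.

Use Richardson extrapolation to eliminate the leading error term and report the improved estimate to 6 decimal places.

Error is O(h^2); halving h shrinks it by 2^2 = 4.
A(h/2) − A(h) = 4.2906670590 − 4.0455835525 = 0.2450835065
Correction (A(h/2) − A(h))/(4 − 1) = 0.2450835065/3 = 0.0816945022
R = 4.2906670590 + 0.0816945022 = 4.3723615612

4.372362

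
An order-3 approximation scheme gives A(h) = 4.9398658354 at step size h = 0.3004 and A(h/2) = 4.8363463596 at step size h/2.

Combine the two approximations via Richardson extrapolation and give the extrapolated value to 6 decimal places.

4.821558

r = 3, so 2^r = 8.
8·4.8363463596 = 38.6907708768; subtract 4.9398658354 → 33.7509050414
Extrapolated: 33.7509050414 / 7 = 4.8215578631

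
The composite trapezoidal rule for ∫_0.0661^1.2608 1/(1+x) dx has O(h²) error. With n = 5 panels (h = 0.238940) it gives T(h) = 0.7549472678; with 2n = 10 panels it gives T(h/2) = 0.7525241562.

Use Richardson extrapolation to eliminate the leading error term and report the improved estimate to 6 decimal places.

r = 2: numerator weight 4, denominator 3.
4*0.7525241562 − 0.7549472678 = 2.2551493570
Divide by 2^2 − 1 = 3.
Result: 0.7517164523

0.751716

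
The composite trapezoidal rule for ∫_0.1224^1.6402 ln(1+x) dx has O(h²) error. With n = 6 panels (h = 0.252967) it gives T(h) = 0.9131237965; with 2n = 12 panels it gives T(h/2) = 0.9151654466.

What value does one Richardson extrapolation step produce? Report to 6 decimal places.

Method order is 2; weight 2^2 = 4.
Difference of the inputs: 0.9151654466 − 0.9131237965 = 0.0020416501
Divide by 2^2 − 1 = 3: 0.0020416501/3 = 0.0006805500
R = 0.9151654466 + 0.0006805500 = 0.9158459966
Gap between inputs: 2.042e-03; correction applied: +0.0006805500.

0.915846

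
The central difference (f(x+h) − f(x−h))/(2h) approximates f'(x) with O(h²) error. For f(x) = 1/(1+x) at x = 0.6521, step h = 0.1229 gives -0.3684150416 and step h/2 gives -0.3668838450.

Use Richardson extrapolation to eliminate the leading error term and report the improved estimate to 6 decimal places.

Method order is 2; weight 2^2 = 4.
4·(-0.3668838450) − (-0.3684150416) = -1.0991203384
Extrapolated: (-1.0991203384) / 3 = -0.3663734461

-0.366373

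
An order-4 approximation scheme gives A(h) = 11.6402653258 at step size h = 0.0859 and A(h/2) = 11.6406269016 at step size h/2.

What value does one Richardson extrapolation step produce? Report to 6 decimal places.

11.640651

Leading term ∝ h^4; use weight 16 = 2^4.
A(h/2) − A(h) = 11.6406269016 − 11.6402653258 = 0.0003615758
Correction (A(h/2) − A(h))/(16 − 1) = 0.0003615758/15 = 0.0000241051
R = 11.6406269016 + 0.0000241051 = 11.6406510067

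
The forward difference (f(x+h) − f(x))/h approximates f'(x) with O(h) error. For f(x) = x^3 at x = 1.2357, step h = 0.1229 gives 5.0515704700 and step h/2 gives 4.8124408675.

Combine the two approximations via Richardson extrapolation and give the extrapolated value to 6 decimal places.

With r = 1 the leading error scales as h^1, so the weight is 2^1 = 2.
A(h/2) − A(h) = 4.8124408675 − 5.0515704700 = -0.2391296025
Divide by 2^1 − 1 = 1: (-0.2391296025)/1 = -0.2391296025
R = A(h/2) + (A(h/2) − A(h))/1 = 4.8124408675 − 0.2391296025 = 4.5733112650
Gap between inputs: 2.391e-01; correction applied: −0.2391296025.

4.573311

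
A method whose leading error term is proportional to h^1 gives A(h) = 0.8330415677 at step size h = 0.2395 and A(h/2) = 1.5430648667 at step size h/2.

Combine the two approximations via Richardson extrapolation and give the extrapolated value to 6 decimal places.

The method has order 1: 2^1 = 2.
2·1.5430648667 = 3.0861297334; 3.0861297334 − 0.8330415677 = 2.2530881657
Denominator 2 − 1 = 1.
(2·1.5430648667 − 0.8330415677)/(2 − 1) = 2.2530881657
Gap between inputs: 7.100e-01; correction applied: +0.7100232990.

2.253088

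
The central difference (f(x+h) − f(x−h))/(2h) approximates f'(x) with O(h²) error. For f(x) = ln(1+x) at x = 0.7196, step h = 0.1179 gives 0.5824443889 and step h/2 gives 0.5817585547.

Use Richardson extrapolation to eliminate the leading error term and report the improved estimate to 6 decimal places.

0.581530

Error is O(h^2); halving h shrinks it by 2^2 = 4.
4*0.5817585547 = 2.3270342188; 2.3270342188 − 0.5824443889 = 1.7445898299
Extrapolated: 1.7445898299 / 3 = 0.5815299433
Shift from A(h/2): −0.0002286114.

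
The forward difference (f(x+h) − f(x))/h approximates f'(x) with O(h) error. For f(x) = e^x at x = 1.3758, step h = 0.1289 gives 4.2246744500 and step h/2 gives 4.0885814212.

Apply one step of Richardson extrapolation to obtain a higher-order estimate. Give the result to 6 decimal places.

3.952488

Error is O(h^1); halving h shrinks it by 2^1 = 2.
Weighted: 8.1771628424 − 4.2246744500 = 3.9524883924
Denominator 2 − 1 = 1.
Extrapolated: 3.9524883924 / 1 = 3.9524883924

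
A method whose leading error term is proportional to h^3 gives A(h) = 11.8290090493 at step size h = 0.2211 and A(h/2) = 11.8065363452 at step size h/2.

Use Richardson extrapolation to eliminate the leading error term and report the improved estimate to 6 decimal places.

Error is O(h^3); halving h shrinks it by 2^3 = 8.
A(h/2) − A(h) = 11.8065363452 − 11.8290090493 = -0.0224727041
Correction (A(h/2) − A(h))/(8 − 1) = (-0.0224727041)/7 = -0.0032103863
R = 11.8065363452 − 0.0032103863 = 11.8033259589
Shift from A(h/2): −0.0032103863.

11.803326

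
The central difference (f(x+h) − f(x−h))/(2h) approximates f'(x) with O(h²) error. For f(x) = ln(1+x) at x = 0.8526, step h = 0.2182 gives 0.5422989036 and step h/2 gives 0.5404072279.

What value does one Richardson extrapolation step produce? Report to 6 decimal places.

Method order is 2; weight 2^2 = 4.
4*0.5404072279 = 2.1616289116; subtract 0.5422989036 → 1.6193300080
Denominator 4 − 1 = 3.
(4*0.5404072279 − 0.5422989036)/(4 − 1) = 0.5397766693
Correction |R − A(h/2)| = 6.306e-04; gap |A(h/2) − A(h)| = 1.892e-03.

0.539777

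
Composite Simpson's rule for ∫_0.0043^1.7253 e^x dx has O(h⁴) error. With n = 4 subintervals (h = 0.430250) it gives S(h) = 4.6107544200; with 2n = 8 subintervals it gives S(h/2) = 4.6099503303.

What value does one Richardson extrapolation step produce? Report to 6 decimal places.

r = 4, so 2^r = 16.
Weighted: 73.7592052848 − 4.6107544200 = 69.1484508648
Divide by 2^4 − 1 = 15.
(16×4.6099503303 − 4.6107544200)/(16 − 1) = 4.6098967243

4.609897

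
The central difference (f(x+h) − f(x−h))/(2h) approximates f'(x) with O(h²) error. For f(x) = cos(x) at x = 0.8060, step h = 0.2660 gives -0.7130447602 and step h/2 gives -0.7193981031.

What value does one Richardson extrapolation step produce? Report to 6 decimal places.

Method order is 2; weight 2^2 = 4.
Weighted: (-2.8775924124) − (-0.7130447602) = -2.1645476522
Denominator 4 − 1 = 3.
(4 × (-0.7193981031) − (-0.7130447602))/(4 − 1) = -0.7215158841
Shift from A(h/2): −0.0021177810.

-0.721516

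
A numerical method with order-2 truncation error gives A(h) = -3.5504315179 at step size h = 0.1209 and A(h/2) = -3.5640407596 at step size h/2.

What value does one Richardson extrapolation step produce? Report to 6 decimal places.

-3.568577

r = 2, so 2^r = 4.
4×(-3.5640407596) = -14.2561630384; (-14.2561630384) − (-3.5504315179) = -10.7057315205
(4×(-3.5640407596) − (-3.5504315179))/(4 − 1) = -3.5685771735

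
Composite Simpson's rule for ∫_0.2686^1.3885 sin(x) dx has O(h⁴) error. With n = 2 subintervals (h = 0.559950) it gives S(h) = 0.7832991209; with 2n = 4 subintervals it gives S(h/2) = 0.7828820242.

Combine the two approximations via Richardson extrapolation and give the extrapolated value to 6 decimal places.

Error is O(h^4); halving h shrinks it by 2^4 = 16.
16×0.7828820242 − 0.7832991209 = 11.7428132663
Denominator 16 − 1 = 15.
So the Richardson estimate is 0.7828542178.
Correction |R − A(h/2)| = 2.781e-05; gap |A(h/2) − A(h)| = 4.171e-04.

0.782854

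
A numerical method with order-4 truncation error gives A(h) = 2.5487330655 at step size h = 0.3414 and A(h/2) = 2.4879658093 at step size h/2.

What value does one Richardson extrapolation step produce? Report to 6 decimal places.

r = 4, so 2^r = 16.
16*2.4879658093 − 2.5487330655 = 37.2587198833
Extrapolated: 37.2587198833 / 15 = 2.4839146589
Shift from A(h/2): −0.0040511504.

2.483915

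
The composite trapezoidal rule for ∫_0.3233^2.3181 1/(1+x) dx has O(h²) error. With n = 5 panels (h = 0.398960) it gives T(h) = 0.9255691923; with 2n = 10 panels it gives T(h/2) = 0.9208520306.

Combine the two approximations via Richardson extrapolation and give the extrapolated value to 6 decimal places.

0.919280

Error is O(h^2); halving h shrinks it by 2^2 = 4.
A(h/2) − A(h) = 0.9208520306 − 0.9255691923 = -0.0047171617
Correction (A(h/2) − A(h))/(4 − 1) = (-0.0047171617)/3 = -0.0015723872
R = 0.9208520306 − 0.0015723872 = 0.9192796434
Gap between inputs: 4.717e-03; correction applied: −0.0015723872.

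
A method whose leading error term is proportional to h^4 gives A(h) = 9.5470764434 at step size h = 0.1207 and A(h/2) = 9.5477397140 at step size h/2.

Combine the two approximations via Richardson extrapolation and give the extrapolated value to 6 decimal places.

r = 4: numerator weight 16, denominator 15.
Numerator 16×A(h/2) − A(h) = 16×9.5477397140 − 9.5470764434 = 143.2167589806
R = 143.2167589806/15 = 9.5477839320

9.547784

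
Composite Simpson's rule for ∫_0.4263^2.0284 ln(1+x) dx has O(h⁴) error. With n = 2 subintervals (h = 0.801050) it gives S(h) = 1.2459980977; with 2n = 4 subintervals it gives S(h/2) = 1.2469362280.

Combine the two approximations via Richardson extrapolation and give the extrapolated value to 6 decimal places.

1.246999

Leading term ∝ h^4; use weight 16 = 2^4.
A(h/2) − A(h) = 1.2469362280 − 1.2459980977 = 0.0009381303
Correction (A(h/2) − A(h))/(16 − 1) = 0.0009381303/15 = 0.0000625420
R = 1.2469362280 + 0.0000625420 = 1.2469987700
Gap between inputs: 9.381e-04; correction applied: +0.0000625420.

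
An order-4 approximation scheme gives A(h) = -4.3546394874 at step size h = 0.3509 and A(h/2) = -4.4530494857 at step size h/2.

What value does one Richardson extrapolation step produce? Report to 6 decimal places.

Method order is 4; weight 2^4 = 16.
16 × (-4.4530494857) = -71.2487917712; (-71.2487917712) − (-4.3546394874) = -66.8941522838
Divide by 2^4 − 1 = 15.
Result: -4.4596101523
Gap between inputs: 9.841e-02; correction applied: −0.0065606666.

-4.459610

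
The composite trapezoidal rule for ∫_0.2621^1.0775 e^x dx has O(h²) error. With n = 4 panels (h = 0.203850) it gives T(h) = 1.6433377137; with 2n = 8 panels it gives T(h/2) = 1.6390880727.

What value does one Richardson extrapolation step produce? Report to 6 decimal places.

Error is O(h^2); halving h shrinks it by 2^2 = 4.
4*1.6390880727 − 1.6433377137 = 4.9130145771
Extrapolated: 4.9130145771 / 3 = 1.6376715257

1.637672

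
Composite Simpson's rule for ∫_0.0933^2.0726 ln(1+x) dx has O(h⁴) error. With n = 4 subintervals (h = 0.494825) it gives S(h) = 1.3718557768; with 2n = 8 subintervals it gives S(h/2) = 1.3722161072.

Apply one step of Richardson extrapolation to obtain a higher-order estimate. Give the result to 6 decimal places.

r = 4: numerator weight 16, denominator 15.
Numerator 16·A(h/2) − A(h) = 16·1.3722161072 − 1.3718557768 = 20.5836019384
Denominator 16 − 1 = 15.
(16·1.3722161072 − 1.3718557768)/(16 − 1) = 1.3722401292

1.372240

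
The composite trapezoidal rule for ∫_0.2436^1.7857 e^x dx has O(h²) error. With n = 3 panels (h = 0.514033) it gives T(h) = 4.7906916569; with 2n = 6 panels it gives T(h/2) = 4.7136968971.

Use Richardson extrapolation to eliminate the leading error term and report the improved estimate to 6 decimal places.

4.688032

Error is O(h^2); halving h shrinks it by 2^2 = 4.
Top: 4(4.7136968971) − (4.7906916569) = 14.0640959315
(4·4.7136968971 − 4.7906916569)/(4 − 1) = 4.6880319772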